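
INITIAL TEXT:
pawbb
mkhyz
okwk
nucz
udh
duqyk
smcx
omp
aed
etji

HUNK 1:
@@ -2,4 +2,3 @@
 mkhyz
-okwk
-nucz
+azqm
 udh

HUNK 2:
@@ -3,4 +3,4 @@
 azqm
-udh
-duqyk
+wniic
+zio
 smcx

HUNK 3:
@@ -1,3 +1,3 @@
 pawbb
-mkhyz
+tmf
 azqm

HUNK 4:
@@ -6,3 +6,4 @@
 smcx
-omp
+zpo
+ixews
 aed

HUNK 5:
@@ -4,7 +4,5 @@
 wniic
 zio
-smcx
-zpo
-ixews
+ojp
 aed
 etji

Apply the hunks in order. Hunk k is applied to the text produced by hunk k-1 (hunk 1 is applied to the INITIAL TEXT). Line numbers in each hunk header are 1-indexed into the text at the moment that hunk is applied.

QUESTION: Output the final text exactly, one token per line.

Answer: pawbb
tmf
azqm
wniic
zio
ojp
aed
etji

Derivation:
Hunk 1: at line 2 remove [okwk,nucz] add [azqm] -> 9 lines: pawbb mkhyz azqm udh duqyk smcx omp aed etji
Hunk 2: at line 3 remove [udh,duqyk] add [wniic,zio] -> 9 lines: pawbb mkhyz azqm wniic zio smcx omp aed etji
Hunk 3: at line 1 remove [mkhyz] add [tmf] -> 9 lines: pawbb tmf azqm wniic zio smcx omp aed etji
Hunk 4: at line 6 remove [omp] add [zpo,ixews] -> 10 lines: pawbb tmf azqm wniic zio smcx zpo ixews aed etji
Hunk 5: at line 4 remove [smcx,zpo,ixews] add [ojp] -> 8 lines: pawbb tmf azqm wniic zio ojp aed etji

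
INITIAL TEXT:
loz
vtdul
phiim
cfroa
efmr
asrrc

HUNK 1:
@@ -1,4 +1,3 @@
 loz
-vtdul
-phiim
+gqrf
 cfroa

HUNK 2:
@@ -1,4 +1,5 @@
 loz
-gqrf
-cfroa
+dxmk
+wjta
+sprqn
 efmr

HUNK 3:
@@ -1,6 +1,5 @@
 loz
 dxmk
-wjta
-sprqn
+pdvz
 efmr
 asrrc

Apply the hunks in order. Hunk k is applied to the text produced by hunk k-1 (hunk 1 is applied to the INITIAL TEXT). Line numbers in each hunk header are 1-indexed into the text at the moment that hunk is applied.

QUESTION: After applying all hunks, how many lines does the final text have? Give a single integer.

Answer: 5

Derivation:
Hunk 1: at line 1 remove [vtdul,phiim] add [gqrf] -> 5 lines: loz gqrf cfroa efmr asrrc
Hunk 2: at line 1 remove [gqrf,cfroa] add [dxmk,wjta,sprqn] -> 6 lines: loz dxmk wjta sprqn efmr asrrc
Hunk 3: at line 1 remove [wjta,sprqn] add [pdvz] -> 5 lines: loz dxmk pdvz efmr asrrc
Final line count: 5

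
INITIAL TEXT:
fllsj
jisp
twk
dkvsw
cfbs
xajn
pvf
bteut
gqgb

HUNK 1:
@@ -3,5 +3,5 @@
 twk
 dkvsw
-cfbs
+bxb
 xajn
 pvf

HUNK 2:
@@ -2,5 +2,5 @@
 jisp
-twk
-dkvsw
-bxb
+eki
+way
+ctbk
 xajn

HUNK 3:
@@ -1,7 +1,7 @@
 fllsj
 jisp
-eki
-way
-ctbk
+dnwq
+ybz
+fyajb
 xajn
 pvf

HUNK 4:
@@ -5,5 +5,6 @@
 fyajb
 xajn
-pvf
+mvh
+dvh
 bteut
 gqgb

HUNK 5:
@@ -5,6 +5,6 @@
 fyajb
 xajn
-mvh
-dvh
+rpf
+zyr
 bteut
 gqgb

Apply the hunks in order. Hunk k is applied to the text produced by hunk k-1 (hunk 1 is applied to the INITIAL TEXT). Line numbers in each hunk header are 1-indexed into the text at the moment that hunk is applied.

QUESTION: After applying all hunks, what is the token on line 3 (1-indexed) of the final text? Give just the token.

Answer: dnwq

Derivation:
Hunk 1: at line 3 remove [cfbs] add [bxb] -> 9 lines: fllsj jisp twk dkvsw bxb xajn pvf bteut gqgb
Hunk 2: at line 2 remove [twk,dkvsw,bxb] add [eki,way,ctbk] -> 9 lines: fllsj jisp eki way ctbk xajn pvf bteut gqgb
Hunk 3: at line 1 remove [eki,way,ctbk] add [dnwq,ybz,fyajb] -> 9 lines: fllsj jisp dnwq ybz fyajb xajn pvf bteut gqgb
Hunk 4: at line 5 remove [pvf] add [mvh,dvh] -> 10 lines: fllsj jisp dnwq ybz fyajb xajn mvh dvh bteut gqgb
Hunk 5: at line 5 remove [mvh,dvh] add [rpf,zyr] -> 10 lines: fllsj jisp dnwq ybz fyajb xajn rpf zyr bteut gqgb
Final line 3: dnwq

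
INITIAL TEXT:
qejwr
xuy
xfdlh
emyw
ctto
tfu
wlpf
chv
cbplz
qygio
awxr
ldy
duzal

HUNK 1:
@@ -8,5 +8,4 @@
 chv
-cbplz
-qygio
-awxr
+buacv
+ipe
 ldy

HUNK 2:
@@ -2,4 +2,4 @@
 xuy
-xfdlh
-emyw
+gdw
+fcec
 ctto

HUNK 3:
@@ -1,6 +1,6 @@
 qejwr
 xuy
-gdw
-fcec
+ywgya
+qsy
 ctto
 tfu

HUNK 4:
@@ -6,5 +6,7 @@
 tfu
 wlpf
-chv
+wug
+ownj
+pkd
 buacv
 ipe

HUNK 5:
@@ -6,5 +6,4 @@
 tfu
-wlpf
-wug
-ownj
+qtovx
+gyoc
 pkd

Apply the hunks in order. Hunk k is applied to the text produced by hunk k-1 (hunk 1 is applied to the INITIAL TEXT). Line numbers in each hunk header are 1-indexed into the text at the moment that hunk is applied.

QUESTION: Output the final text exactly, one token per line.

Answer: qejwr
xuy
ywgya
qsy
ctto
tfu
qtovx
gyoc
pkd
buacv
ipe
ldy
duzal

Derivation:
Hunk 1: at line 8 remove [cbplz,qygio,awxr] add [buacv,ipe] -> 12 lines: qejwr xuy xfdlh emyw ctto tfu wlpf chv buacv ipe ldy duzal
Hunk 2: at line 2 remove [xfdlh,emyw] add [gdw,fcec] -> 12 lines: qejwr xuy gdw fcec ctto tfu wlpf chv buacv ipe ldy duzal
Hunk 3: at line 1 remove [gdw,fcec] add [ywgya,qsy] -> 12 lines: qejwr xuy ywgya qsy ctto tfu wlpf chv buacv ipe ldy duzal
Hunk 4: at line 6 remove [chv] add [wug,ownj,pkd] -> 14 lines: qejwr xuy ywgya qsy ctto tfu wlpf wug ownj pkd buacv ipe ldy duzal
Hunk 5: at line 6 remove [wlpf,wug,ownj] add [qtovx,gyoc] -> 13 lines: qejwr xuy ywgya qsy ctto tfu qtovx gyoc pkd buacv ipe ldy duzal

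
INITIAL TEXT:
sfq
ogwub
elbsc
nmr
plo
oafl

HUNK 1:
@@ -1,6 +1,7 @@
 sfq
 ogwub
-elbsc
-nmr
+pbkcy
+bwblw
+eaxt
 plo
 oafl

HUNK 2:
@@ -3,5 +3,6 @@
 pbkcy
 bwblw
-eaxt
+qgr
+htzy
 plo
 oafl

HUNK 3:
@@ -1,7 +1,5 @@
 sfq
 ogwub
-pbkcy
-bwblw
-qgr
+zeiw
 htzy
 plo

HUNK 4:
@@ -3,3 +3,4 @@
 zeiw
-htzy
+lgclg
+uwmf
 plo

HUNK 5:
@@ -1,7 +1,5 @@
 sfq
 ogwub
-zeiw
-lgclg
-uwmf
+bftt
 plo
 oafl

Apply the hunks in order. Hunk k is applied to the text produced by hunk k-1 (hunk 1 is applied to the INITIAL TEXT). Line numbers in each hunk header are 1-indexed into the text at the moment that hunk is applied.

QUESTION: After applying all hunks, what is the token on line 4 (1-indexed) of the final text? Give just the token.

Answer: plo

Derivation:
Hunk 1: at line 1 remove [elbsc,nmr] add [pbkcy,bwblw,eaxt] -> 7 lines: sfq ogwub pbkcy bwblw eaxt plo oafl
Hunk 2: at line 3 remove [eaxt] add [qgr,htzy] -> 8 lines: sfq ogwub pbkcy bwblw qgr htzy plo oafl
Hunk 3: at line 1 remove [pbkcy,bwblw,qgr] add [zeiw] -> 6 lines: sfq ogwub zeiw htzy plo oafl
Hunk 4: at line 3 remove [htzy] add [lgclg,uwmf] -> 7 lines: sfq ogwub zeiw lgclg uwmf plo oafl
Hunk 5: at line 1 remove [zeiw,lgclg,uwmf] add [bftt] -> 5 lines: sfq ogwub bftt plo oafl
Final line 4: plo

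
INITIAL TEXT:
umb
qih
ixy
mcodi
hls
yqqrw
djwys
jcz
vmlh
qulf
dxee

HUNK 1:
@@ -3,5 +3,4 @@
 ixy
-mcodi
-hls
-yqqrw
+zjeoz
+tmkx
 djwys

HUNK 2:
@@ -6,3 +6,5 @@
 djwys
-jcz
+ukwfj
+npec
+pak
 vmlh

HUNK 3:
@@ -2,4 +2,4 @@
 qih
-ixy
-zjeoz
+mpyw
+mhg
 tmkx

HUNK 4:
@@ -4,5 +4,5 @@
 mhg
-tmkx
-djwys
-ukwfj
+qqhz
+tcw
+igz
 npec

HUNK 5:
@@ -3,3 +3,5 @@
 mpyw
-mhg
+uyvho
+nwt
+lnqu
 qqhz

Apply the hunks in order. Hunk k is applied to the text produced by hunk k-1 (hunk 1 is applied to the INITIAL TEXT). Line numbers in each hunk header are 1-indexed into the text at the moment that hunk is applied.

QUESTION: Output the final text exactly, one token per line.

Answer: umb
qih
mpyw
uyvho
nwt
lnqu
qqhz
tcw
igz
npec
pak
vmlh
qulf
dxee

Derivation:
Hunk 1: at line 3 remove [mcodi,hls,yqqrw] add [zjeoz,tmkx] -> 10 lines: umb qih ixy zjeoz tmkx djwys jcz vmlh qulf dxee
Hunk 2: at line 6 remove [jcz] add [ukwfj,npec,pak] -> 12 lines: umb qih ixy zjeoz tmkx djwys ukwfj npec pak vmlh qulf dxee
Hunk 3: at line 2 remove [ixy,zjeoz] add [mpyw,mhg] -> 12 lines: umb qih mpyw mhg tmkx djwys ukwfj npec pak vmlh qulf dxee
Hunk 4: at line 4 remove [tmkx,djwys,ukwfj] add [qqhz,tcw,igz] -> 12 lines: umb qih mpyw mhg qqhz tcw igz npec pak vmlh qulf dxee
Hunk 5: at line 3 remove [mhg] add [uyvho,nwt,lnqu] -> 14 lines: umb qih mpyw uyvho nwt lnqu qqhz tcw igz npec pak vmlh qulf dxee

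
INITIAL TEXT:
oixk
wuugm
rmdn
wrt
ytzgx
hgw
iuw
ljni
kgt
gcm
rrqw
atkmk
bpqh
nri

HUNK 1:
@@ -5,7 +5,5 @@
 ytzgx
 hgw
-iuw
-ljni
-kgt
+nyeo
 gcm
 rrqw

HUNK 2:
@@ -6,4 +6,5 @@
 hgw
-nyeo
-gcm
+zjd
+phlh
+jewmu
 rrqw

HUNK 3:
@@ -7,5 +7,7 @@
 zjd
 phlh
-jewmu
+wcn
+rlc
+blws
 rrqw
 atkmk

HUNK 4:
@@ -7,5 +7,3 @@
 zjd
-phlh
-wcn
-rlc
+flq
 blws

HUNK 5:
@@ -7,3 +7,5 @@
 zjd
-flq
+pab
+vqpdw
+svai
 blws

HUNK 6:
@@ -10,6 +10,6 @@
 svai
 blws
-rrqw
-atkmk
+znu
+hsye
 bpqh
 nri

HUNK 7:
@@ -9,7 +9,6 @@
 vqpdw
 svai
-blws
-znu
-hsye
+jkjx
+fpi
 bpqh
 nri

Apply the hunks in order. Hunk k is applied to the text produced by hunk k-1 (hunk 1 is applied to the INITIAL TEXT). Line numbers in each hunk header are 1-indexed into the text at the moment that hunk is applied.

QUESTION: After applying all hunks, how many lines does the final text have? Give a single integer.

Answer: 14

Derivation:
Hunk 1: at line 5 remove [iuw,ljni,kgt] add [nyeo] -> 12 lines: oixk wuugm rmdn wrt ytzgx hgw nyeo gcm rrqw atkmk bpqh nri
Hunk 2: at line 6 remove [nyeo,gcm] add [zjd,phlh,jewmu] -> 13 lines: oixk wuugm rmdn wrt ytzgx hgw zjd phlh jewmu rrqw atkmk bpqh nri
Hunk 3: at line 7 remove [jewmu] add [wcn,rlc,blws] -> 15 lines: oixk wuugm rmdn wrt ytzgx hgw zjd phlh wcn rlc blws rrqw atkmk bpqh nri
Hunk 4: at line 7 remove [phlh,wcn,rlc] add [flq] -> 13 lines: oixk wuugm rmdn wrt ytzgx hgw zjd flq blws rrqw atkmk bpqh nri
Hunk 5: at line 7 remove [flq] add [pab,vqpdw,svai] -> 15 lines: oixk wuugm rmdn wrt ytzgx hgw zjd pab vqpdw svai blws rrqw atkmk bpqh nri
Hunk 6: at line 10 remove [rrqw,atkmk] add [znu,hsye] -> 15 lines: oixk wuugm rmdn wrt ytzgx hgw zjd pab vqpdw svai blws znu hsye bpqh nri
Hunk 7: at line 9 remove [blws,znu,hsye] add [jkjx,fpi] -> 14 lines: oixk wuugm rmdn wrt ytzgx hgw zjd pab vqpdw svai jkjx fpi bpqh nri
Final line count: 14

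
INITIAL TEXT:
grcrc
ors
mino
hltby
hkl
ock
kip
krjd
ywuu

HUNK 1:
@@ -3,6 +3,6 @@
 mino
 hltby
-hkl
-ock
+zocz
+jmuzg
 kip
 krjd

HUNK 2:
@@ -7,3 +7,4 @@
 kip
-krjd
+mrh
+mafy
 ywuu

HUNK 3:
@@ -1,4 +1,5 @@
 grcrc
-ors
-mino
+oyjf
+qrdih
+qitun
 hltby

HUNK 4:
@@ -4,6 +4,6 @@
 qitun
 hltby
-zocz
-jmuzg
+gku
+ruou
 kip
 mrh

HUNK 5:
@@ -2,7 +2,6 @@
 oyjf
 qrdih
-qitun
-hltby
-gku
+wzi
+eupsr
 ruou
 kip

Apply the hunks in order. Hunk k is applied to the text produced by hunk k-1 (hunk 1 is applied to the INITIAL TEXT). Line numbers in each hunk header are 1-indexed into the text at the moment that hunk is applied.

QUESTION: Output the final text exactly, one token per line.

Hunk 1: at line 3 remove [hkl,ock] add [zocz,jmuzg] -> 9 lines: grcrc ors mino hltby zocz jmuzg kip krjd ywuu
Hunk 2: at line 7 remove [krjd] add [mrh,mafy] -> 10 lines: grcrc ors mino hltby zocz jmuzg kip mrh mafy ywuu
Hunk 3: at line 1 remove [ors,mino] add [oyjf,qrdih,qitun] -> 11 lines: grcrc oyjf qrdih qitun hltby zocz jmuzg kip mrh mafy ywuu
Hunk 4: at line 4 remove [zocz,jmuzg] add [gku,ruou] -> 11 lines: grcrc oyjf qrdih qitun hltby gku ruou kip mrh mafy ywuu
Hunk 5: at line 2 remove [qitun,hltby,gku] add [wzi,eupsr] -> 10 lines: grcrc oyjf qrdih wzi eupsr ruou kip mrh mafy ywuu

Answer: grcrc
oyjf
qrdih
wzi
eupsr
ruou
kip
mrh
mafy
ywuu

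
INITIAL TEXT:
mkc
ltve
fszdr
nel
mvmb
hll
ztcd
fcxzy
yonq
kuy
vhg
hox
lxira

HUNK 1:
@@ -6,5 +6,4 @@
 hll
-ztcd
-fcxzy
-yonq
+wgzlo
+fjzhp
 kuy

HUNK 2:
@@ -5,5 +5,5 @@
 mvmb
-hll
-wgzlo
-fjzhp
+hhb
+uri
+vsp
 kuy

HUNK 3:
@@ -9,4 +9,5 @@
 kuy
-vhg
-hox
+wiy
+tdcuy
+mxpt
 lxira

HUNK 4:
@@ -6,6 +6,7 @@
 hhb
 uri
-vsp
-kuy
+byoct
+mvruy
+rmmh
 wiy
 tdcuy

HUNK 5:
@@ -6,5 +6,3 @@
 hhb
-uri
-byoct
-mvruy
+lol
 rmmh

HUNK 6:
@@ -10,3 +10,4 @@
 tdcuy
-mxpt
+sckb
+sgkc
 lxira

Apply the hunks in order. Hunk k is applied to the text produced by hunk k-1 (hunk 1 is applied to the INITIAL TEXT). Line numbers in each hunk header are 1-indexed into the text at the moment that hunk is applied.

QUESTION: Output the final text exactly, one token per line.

Hunk 1: at line 6 remove [ztcd,fcxzy,yonq] add [wgzlo,fjzhp] -> 12 lines: mkc ltve fszdr nel mvmb hll wgzlo fjzhp kuy vhg hox lxira
Hunk 2: at line 5 remove [hll,wgzlo,fjzhp] add [hhb,uri,vsp] -> 12 lines: mkc ltve fszdr nel mvmb hhb uri vsp kuy vhg hox lxira
Hunk 3: at line 9 remove [vhg,hox] add [wiy,tdcuy,mxpt] -> 13 lines: mkc ltve fszdr nel mvmb hhb uri vsp kuy wiy tdcuy mxpt lxira
Hunk 4: at line 6 remove [vsp,kuy] add [byoct,mvruy,rmmh] -> 14 lines: mkc ltve fszdr nel mvmb hhb uri byoct mvruy rmmh wiy tdcuy mxpt lxira
Hunk 5: at line 6 remove [uri,byoct,mvruy] add [lol] -> 12 lines: mkc ltve fszdr nel mvmb hhb lol rmmh wiy tdcuy mxpt lxira
Hunk 6: at line 10 remove [mxpt] add [sckb,sgkc] -> 13 lines: mkc ltve fszdr nel mvmb hhb lol rmmh wiy tdcuy sckb sgkc lxira

Answer: mkc
ltve
fszdr
nel
mvmb
hhb
lol
rmmh
wiy
tdcuy
sckb
sgkc
lxira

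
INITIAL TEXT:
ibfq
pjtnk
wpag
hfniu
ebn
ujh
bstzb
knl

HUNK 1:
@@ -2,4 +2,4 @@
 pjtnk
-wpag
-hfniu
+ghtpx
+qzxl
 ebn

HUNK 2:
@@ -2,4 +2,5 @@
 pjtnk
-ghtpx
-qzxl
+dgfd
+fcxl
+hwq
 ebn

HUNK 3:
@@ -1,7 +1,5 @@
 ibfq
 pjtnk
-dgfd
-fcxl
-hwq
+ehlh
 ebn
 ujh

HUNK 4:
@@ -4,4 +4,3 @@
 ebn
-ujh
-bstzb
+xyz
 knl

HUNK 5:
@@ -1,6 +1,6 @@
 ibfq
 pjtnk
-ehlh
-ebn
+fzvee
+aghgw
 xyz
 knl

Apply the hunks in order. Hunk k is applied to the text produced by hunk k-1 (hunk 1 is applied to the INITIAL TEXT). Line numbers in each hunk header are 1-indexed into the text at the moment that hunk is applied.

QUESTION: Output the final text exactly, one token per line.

Answer: ibfq
pjtnk
fzvee
aghgw
xyz
knl

Derivation:
Hunk 1: at line 2 remove [wpag,hfniu] add [ghtpx,qzxl] -> 8 lines: ibfq pjtnk ghtpx qzxl ebn ujh bstzb knl
Hunk 2: at line 2 remove [ghtpx,qzxl] add [dgfd,fcxl,hwq] -> 9 lines: ibfq pjtnk dgfd fcxl hwq ebn ujh bstzb knl
Hunk 3: at line 1 remove [dgfd,fcxl,hwq] add [ehlh] -> 7 lines: ibfq pjtnk ehlh ebn ujh bstzb knl
Hunk 4: at line 4 remove [ujh,bstzb] add [xyz] -> 6 lines: ibfq pjtnk ehlh ebn xyz knl
Hunk 5: at line 1 remove [ehlh,ebn] add [fzvee,aghgw] -> 6 lines: ibfq pjtnk fzvee aghgw xyz knl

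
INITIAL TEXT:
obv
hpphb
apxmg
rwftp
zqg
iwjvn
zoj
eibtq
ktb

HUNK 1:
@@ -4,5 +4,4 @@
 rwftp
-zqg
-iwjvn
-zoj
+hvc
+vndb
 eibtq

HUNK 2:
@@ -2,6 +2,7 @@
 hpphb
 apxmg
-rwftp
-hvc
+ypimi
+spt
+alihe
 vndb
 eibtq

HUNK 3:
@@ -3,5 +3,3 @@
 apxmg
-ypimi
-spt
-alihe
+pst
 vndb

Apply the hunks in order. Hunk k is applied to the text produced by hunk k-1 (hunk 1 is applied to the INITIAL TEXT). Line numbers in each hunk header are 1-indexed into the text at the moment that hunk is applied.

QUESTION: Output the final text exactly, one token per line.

Answer: obv
hpphb
apxmg
pst
vndb
eibtq
ktb

Derivation:
Hunk 1: at line 4 remove [zqg,iwjvn,zoj] add [hvc,vndb] -> 8 lines: obv hpphb apxmg rwftp hvc vndb eibtq ktb
Hunk 2: at line 2 remove [rwftp,hvc] add [ypimi,spt,alihe] -> 9 lines: obv hpphb apxmg ypimi spt alihe vndb eibtq ktb
Hunk 3: at line 3 remove [ypimi,spt,alihe] add [pst] -> 7 lines: obv hpphb apxmg pst vndb eibtq ktb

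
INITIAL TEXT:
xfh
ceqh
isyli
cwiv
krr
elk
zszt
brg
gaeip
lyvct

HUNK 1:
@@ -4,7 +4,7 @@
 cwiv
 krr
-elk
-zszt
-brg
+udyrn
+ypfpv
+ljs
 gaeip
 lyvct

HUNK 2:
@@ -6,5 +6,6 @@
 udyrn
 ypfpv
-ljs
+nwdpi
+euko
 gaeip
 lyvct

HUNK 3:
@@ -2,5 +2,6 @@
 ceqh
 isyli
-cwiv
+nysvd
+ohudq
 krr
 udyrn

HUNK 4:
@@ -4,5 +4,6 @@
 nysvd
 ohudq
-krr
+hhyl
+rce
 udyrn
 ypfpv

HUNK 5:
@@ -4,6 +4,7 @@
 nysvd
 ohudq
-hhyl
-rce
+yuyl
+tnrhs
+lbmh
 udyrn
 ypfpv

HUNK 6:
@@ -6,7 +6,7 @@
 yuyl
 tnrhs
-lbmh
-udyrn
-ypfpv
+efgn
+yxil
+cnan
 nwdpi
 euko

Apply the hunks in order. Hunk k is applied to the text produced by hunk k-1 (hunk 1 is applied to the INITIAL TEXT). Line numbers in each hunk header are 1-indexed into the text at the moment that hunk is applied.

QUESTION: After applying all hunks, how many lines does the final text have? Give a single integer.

Answer: 14

Derivation:
Hunk 1: at line 4 remove [elk,zszt,brg] add [udyrn,ypfpv,ljs] -> 10 lines: xfh ceqh isyli cwiv krr udyrn ypfpv ljs gaeip lyvct
Hunk 2: at line 6 remove [ljs] add [nwdpi,euko] -> 11 lines: xfh ceqh isyli cwiv krr udyrn ypfpv nwdpi euko gaeip lyvct
Hunk 3: at line 2 remove [cwiv] add [nysvd,ohudq] -> 12 lines: xfh ceqh isyli nysvd ohudq krr udyrn ypfpv nwdpi euko gaeip lyvct
Hunk 4: at line 4 remove [krr] add [hhyl,rce] -> 13 lines: xfh ceqh isyli nysvd ohudq hhyl rce udyrn ypfpv nwdpi euko gaeip lyvct
Hunk 5: at line 4 remove [hhyl,rce] add [yuyl,tnrhs,lbmh] -> 14 lines: xfh ceqh isyli nysvd ohudq yuyl tnrhs lbmh udyrn ypfpv nwdpi euko gaeip lyvct
Hunk 6: at line 6 remove [lbmh,udyrn,ypfpv] add [efgn,yxil,cnan] -> 14 lines: xfh ceqh isyli nysvd ohudq yuyl tnrhs efgn yxil cnan nwdpi euko gaeip lyvct
Final line count: 14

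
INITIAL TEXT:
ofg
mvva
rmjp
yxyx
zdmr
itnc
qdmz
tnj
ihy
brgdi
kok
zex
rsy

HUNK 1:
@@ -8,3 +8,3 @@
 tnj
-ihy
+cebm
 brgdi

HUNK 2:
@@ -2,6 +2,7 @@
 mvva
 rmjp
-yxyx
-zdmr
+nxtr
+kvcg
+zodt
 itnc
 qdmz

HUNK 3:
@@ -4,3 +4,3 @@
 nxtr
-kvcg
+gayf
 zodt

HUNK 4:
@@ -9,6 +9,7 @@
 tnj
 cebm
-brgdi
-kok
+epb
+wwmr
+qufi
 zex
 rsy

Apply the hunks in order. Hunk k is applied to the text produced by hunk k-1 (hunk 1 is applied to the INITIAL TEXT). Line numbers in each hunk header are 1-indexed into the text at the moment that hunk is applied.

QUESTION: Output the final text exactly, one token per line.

Answer: ofg
mvva
rmjp
nxtr
gayf
zodt
itnc
qdmz
tnj
cebm
epb
wwmr
qufi
zex
rsy

Derivation:
Hunk 1: at line 8 remove [ihy] add [cebm] -> 13 lines: ofg mvva rmjp yxyx zdmr itnc qdmz tnj cebm brgdi kok zex rsy
Hunk 2: at line 2 remove [yxyx,zdmr] add [nxtr,kvcg,zodt] -> 14 lines: ofg mvva rmjp nxtr kvcg zodt itnc qdmz tnj cebm brgdi kok zex rsy
Hunk 3: at line 4 remove [kvcg] add [gayf] -> 14 lines: ofg mvva rmjp nxtr gayf zodt itnc qdmz tnj cebm brgdi kok zex rsy
Hunk 4: at line 9 remove [brgdi,kok] add [epb,wwmr,qufi] -> 15 lines: ofg mvva rmjp nxtr gayf zodt itnc qdmz tnj cebm epb wwmr qufi zex rsy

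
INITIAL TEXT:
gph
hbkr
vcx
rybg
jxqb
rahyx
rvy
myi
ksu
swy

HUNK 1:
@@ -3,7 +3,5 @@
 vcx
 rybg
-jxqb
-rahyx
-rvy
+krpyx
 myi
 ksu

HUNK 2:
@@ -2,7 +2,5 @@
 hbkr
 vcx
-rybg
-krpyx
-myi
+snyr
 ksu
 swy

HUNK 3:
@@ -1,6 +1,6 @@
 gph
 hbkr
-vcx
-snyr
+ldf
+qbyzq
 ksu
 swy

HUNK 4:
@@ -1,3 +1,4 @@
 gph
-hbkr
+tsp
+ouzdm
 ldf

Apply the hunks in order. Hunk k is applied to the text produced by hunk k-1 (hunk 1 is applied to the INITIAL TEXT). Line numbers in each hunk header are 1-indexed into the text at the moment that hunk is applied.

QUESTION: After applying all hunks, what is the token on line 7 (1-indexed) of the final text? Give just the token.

Answer: swy

Derivation:
Hunk 1: at line 3 remove [jxqb,rahyx,rvy] add [krpyx] -> 8 lines: gph hbkr vcx rybg krpyx myi ksu swy
Hunk 2: at line 2 remove [rybg,krpyx,myi] add [snyr] -> 6 lines: gph hbkr vcx snyr ksu swy
Hunk 3: at line 1 remove [vcx,snyr] add [ldf,qbyzq] -> 6 lines: gph hbkr ldf qbyzq ksu swy
Hunk 4: at line 1 remove [hbkr] add [tsp,ouzdm] -> 7 lines: gph tsp ouzdm ldf qbyzq ksu swy
Final line 7: swy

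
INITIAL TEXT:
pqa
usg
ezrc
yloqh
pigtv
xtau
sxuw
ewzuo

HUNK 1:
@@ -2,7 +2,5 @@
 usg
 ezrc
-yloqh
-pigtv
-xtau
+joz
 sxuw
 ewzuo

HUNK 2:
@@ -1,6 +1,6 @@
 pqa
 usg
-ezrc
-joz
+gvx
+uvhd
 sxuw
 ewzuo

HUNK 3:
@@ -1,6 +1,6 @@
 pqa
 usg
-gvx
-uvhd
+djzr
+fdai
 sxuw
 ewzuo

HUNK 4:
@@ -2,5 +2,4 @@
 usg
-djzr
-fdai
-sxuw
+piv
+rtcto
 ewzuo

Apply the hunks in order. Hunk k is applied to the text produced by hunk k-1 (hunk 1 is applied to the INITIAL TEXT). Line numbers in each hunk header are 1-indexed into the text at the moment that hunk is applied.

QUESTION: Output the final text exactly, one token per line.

Hunk 1: at line 2 remove [yloqh,pigtv,xtau] add [joz] -> 6 lines: pqa usg ezrc joz sxuw ewzuo
Hunk 2: at line 1 remove [ezrc,joz] add [gvx,uvhd] -> 6 lines: pqa usg gvx uvhd sxuw ewzuo
Hunk 3: at line 1 remove [gvx,uvhd] add [djzr,fdai] -> 6 lines: pqa usg djzr fdai sxuw ewzuo
Hunk 4: at line 2 remove [djzr,fdai,sxuw] add [piv,rtcto] -> 5 lines: pqa usg piv rtcto ewzuo

Answer: pqa
usg
piv
rtcto
ewzuo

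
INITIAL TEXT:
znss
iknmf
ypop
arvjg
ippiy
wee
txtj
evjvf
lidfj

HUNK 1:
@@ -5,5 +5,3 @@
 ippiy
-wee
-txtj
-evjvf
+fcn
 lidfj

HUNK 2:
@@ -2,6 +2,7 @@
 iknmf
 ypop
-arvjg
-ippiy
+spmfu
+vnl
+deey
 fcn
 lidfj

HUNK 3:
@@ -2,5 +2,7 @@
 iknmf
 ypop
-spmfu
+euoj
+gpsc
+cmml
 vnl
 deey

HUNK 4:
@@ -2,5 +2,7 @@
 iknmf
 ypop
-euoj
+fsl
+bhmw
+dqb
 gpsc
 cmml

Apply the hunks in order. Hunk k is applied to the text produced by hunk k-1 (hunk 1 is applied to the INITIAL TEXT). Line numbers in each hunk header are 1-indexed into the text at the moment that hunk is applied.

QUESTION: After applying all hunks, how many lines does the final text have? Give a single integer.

Hunk 1: at line 5 remove [wee,txtj,evjvf] add [fcn] -> 7 lines: znss iknmf ypop arvjg ippiy fcn lidfj
Hunk 2: at line 2 remove [arvjg,ippiy] add [spmfu,vnl,deey] -> 8 lines: znss iknmf ypop spmfu vnl deey fcn lidfj
Hunk 3: at line 2 remove [spmfu] add [euoj,gpsc,cmml] -> 10 lines: znss iknmf ypop euoj gpsc cmml vnl deey fcn lidfj
Hunk 4: at line 2 remove [euoj] add [fsl,bhmw,dqb] -> 12 lines: znss iknmf ypop fsl bhmw dqb gpsc cmml vnl deey fcn lidfj
Final line count: 12

Answer: 12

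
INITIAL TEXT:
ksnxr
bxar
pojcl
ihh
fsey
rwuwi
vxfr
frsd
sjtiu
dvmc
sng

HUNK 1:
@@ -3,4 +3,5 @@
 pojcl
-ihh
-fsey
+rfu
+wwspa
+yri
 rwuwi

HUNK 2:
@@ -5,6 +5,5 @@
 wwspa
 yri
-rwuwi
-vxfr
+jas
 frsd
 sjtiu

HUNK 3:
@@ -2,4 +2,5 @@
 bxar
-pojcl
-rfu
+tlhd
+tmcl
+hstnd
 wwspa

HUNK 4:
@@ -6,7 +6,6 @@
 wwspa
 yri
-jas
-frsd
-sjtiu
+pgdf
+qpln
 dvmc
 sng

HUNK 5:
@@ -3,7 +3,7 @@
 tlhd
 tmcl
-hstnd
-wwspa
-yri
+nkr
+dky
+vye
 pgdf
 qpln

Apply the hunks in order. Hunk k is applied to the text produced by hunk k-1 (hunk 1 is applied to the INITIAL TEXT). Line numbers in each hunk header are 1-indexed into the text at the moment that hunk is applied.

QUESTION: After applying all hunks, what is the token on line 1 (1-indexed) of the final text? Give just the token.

Answer: ksnxr

Derivation:
Hunk 1: at line 3 remove [ihh,fsey] add [rfu,wwspa,yri] -> 12 lines: ksnxr bxar pojcl rfu wwspa yri rwuwi vxfr frsd sjtiu dvmc sng
Hunk 2: at line 5 remove [rwuwi,vxfr] add [jas] -> 11 lines: ksnxr bxar pojcl rfu wwspa yri jas frsd sjtiu dvmc sng
Hunk 3: at line 2 remove [pojcl,rfu] add [tlhd,tmcl,hstnd] -> 12 lines: ksnxr bxar tlhd tmcl hstnd wwspa yri jas frsd sjtiu dvmc sng
Hunk 4: at line 6 remove [jas,frsd,sjtiu] add [pgdf,qpln] -> 11 lines: ksnxr bxar tlhd tmcl hstnd wwspa yri pgdf qpln dvmc sng
Hunk 5: at line 3 remove [hstnd,wwspa,yri] add [nkr,dky,vye] -> 11 lines: ksnxr bxar tlhd tmcl nkr dky vye pgdf qpln dvmc sng
Final line 1: ksnxr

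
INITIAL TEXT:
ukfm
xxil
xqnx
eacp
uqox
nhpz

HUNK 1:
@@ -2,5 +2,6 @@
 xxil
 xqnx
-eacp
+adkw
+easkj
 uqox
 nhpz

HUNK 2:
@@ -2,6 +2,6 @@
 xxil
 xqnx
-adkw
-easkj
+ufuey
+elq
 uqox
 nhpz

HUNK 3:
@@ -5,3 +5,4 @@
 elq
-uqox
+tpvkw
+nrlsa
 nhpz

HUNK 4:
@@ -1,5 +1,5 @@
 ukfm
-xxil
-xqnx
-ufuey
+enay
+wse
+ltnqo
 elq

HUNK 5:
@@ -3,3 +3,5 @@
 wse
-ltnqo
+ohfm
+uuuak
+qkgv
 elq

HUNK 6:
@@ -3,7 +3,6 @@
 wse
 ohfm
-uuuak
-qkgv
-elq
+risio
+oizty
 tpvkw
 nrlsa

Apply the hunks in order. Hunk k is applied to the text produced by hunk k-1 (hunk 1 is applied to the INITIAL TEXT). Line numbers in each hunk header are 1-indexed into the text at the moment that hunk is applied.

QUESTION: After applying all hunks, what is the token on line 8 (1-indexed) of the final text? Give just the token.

Answer: nrlsa

Derivation:
Hunk 1: at line 2 remove [eacp] add [adkw,easkj] -> 7 lines: ukfm xxil xqnx adkw easkj uqox nhpz
Hunk 2: at line 2 remove [adkw,easkj] add [ufuey,elq] -> 7 lines: ukfm xxil xqnx ufuey elq uqox nhpz
Hunk 3: at line 5 remove [uqox] add [tpvkw,nrlsa] -> 8 lines: ukfm xxil xqnx ufuey elq tpvkw nrlsa nhpz
Hunk 4: at line 1 remove [xxil,xqnx,ufuey] add [enay,wse,ltnqo] -> 8 lines: ukfm enay wse ltnqo elq tpvkw nrlsa nhpz
Hunk 5: at line 3 remove [ltnqo] add [ohfm,uuuak,qkgv] -> 10 lines: ukfm enay wse ohfm uuuak qkgv elq tpvkw nrlsa nhpz
Hunk 6: at line 3 remove [uuuak,qkgv,elq] add [risio,oizty] -> 9 lines: ukfm enay wse ohfm risio oizty tpvkw nrlsa nhpz
Final line 8: nrlsa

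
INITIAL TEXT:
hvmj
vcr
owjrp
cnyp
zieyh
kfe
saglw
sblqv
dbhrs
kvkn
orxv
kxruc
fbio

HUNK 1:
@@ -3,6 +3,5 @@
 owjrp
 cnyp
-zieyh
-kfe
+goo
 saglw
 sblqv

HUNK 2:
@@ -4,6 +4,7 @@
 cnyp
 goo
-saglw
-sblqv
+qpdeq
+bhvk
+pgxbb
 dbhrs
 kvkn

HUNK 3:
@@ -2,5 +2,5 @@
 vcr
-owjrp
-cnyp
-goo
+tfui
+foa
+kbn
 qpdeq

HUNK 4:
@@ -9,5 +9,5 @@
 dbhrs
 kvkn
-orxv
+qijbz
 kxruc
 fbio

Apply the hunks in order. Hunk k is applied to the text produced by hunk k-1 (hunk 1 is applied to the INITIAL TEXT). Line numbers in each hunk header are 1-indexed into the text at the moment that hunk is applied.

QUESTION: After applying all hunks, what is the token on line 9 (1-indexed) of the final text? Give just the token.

Hunk 1: at line 3 remove [zieyh,kfe] add [goo] -> 12 lines: hvmj vcr owjrp cnyp goo saglw sblqv dbhrs kvkn orxv kxruc fbio
Hunk 2: at line 4 remove [saglw,sblqv] add [qpdeq,bhvk,pgxbb] -> 13 lines: hvmj vcr owjrp cnyp goo qpdeq bhvk pgxbb dbhrs kvkn orxv kxruc fbio
Hunk 3: at line 2 remove [owjrp,cnyp,goo] add [tfui,foa,kbn] -> 13 lines: hvmj vcr tfui foa kbn qpdeq bhvk pgxbb dbhrs kvkn orxv kxruc fbio
Hunk 4: at line 9 remove [orxv] add [qijbz] -> 13 lines: hvmj vcr tfui foa kbn qpdeq bhvk pgxbb dbhrs kvkn qijbz kxruc fbio
Final line 9: dbhrs

Answer: dbhrs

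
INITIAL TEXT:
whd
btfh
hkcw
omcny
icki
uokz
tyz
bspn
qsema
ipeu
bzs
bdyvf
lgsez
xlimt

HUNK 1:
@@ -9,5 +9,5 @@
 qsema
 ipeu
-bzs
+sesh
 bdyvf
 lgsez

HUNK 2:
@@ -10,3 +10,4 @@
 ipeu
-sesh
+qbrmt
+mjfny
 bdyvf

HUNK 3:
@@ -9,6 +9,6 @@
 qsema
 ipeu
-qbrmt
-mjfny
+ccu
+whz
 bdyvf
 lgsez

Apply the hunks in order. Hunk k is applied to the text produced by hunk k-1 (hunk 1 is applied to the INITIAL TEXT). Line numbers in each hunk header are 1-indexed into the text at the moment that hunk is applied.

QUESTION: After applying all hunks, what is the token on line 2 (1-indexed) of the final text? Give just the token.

Answer: btfh

Derivation:
Hunk 1: at line 9 remove [bzs] add [sesh] -> 14 lines: whd btfh hkcw omcny icki uokz tyz bspn qsema ipeu sesh bdyvf lgsez xlimt
Hunk 2: at line 10 remove [sesh] add [qbrmt,mjfny] -> 15 lines: whd btfh hkcw omcny icki uokz tyz bspn qsema ipeu qbrmt mjfny bdyvf lgsez xlimt
Hunk 3: at line 9 remove [qbrmt,mjfny] add [ccu,whz] -> 15 lines: whd btfh hkcw omcny icki uokz tyz bspn qsema ipeu ccu whz bdyvf lgsez xlimt
Final line 2: btfh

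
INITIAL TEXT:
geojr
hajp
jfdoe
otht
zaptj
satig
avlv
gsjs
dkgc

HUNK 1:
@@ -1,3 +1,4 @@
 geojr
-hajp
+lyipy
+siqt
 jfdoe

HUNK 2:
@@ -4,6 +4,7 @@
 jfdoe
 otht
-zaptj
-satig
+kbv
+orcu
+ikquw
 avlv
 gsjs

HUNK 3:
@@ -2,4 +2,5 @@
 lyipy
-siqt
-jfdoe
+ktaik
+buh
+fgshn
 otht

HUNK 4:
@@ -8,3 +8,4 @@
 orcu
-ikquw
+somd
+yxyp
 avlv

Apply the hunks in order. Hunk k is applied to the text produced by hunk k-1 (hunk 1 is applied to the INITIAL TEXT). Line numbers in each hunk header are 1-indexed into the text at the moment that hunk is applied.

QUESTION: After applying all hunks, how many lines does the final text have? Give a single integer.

Hunk 1: at line 1 remove [hajp] add [lyipy,siqt] -> 10 lines: geojr lyipy siqt jfdoe otht zaptj satig avlv gsjs dkgc
Hunk 2: at line 4 remove [zaptj,satig] add [kbv,orcu,ikquw] -> 11 lines: geojr lyipy siqt jfdoe otht kbv orcu ikquw avlv gsjs dkgc
Hunk 3: at line 2 remove [siqt,jfdoe] add [ktaik,buh,fgshn] -> 12 lines: geojr lyipy ktaik buh fgshn otht kbv orcu ikquw avlv gsjs dkgc
Hunk 4: at line 8 remove [ikquw] add [somd,yxyp] -> 13 lines: geojr lyipy ktaik buh fgshn otht kbv orcu somd yxyp avlv gsjs dkgc
Final line count: 13

Answer: 13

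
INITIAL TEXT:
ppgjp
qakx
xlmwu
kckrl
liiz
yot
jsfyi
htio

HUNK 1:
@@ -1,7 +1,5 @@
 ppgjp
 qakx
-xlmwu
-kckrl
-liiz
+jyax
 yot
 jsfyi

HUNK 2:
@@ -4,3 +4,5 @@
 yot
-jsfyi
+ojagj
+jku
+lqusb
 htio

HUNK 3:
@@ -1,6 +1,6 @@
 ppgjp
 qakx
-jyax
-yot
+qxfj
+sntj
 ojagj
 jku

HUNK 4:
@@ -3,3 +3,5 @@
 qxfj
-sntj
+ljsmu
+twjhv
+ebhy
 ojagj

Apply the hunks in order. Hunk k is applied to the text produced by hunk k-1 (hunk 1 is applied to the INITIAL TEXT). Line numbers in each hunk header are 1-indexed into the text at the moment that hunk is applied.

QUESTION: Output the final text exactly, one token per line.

Answer: ppgjp
qakx
qxfj
ljsmu
twjhv
ebhy
ojagj
jku
lqusb
htio

Derivation:
Hunk 1: at line 1 remove [xlmwu,kckrl,liiz] add [jyax] -> 6 lines: ppgjp qakx jyax yot jsfyi htio
Hunk 2: at line 4 remove [jsfyi] add [ojagj,jku,lqusb] -> 8 lines: ppgjp qakx jyax yot ojagj jku lqusb htio
Hunk 3: at line 1 remove [jyax,yot] add [qxfj,sntj] -> 8 lines: ppgjp qakx qxfj sntj ojagj jku lqusb htio
Hunk 4: at line 3 remove [sntj] add [ljsmu,twjhv,ebhy] -> 10 lines: ppgjp qakx qxfj ljsmu twjhv ebhy ojagj jku lqusb htio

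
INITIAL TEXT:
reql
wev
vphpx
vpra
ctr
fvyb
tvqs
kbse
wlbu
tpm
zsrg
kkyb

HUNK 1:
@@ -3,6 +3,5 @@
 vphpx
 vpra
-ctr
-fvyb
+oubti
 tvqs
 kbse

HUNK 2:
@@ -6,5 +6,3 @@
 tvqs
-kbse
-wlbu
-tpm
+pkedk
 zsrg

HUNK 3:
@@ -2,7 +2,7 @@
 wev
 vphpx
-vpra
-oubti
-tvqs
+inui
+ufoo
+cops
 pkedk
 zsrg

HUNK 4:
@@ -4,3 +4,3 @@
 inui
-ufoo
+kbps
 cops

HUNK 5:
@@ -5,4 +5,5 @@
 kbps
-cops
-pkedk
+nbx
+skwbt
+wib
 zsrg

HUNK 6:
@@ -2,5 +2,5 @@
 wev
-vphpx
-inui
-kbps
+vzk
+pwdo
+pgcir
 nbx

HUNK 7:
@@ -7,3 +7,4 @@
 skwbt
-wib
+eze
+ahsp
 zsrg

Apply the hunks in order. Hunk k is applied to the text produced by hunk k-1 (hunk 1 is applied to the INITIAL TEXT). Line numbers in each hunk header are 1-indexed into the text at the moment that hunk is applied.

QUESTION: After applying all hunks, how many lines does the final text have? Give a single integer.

Answer: 11

Derivation:
Hunk 1: at line 3 remove [ctr,fvyb] add [oubti] -> 11 lines: reql wev vphpx vpra oubti tvqs kbse wlbu tpm zsrg kkyb
Hunk 2: at line 6 remove [kbse,wlbu,tpm] add [pkedk] -> 9 lines: reql wev vphpx vpra oubti tvqs pkedk zsrg kkyb
Hunk 3: at line 2 remove [vpra,oubti,tvqs] add [inui,ufoo,cops] -> 9 lines: reql wev vphpx inui ufoo cops pkedk zsrg kkyb
Hunk 4: at line 4 remove [ufoo] add [kbps] -> 9 lines: reql wev vphpx inui kbps cops pkedk zsrg kkyb
Hunk 5: at line 5 remove [cops,pkedk] add [nbx,skwbt,wib] -> 10 lines: reql wev vphpx inui kbps nbx skwbt wib zsrg kkyb
Hunk 6: at line 2 remove [vphpx,inui,kbps] add [vzk,pwdo,pgcir] -> 10 lines: reql wev vzk pwdo pgcir nbx skwbt wib zsrg kkyb
Hunk 7: at line 7 remove [wib] add [eze,ahsp] -> 11 lines: reql wev vzk pwdo pgcir nbx skwbt eze ahsp zsrg kkyb
Final line count: 11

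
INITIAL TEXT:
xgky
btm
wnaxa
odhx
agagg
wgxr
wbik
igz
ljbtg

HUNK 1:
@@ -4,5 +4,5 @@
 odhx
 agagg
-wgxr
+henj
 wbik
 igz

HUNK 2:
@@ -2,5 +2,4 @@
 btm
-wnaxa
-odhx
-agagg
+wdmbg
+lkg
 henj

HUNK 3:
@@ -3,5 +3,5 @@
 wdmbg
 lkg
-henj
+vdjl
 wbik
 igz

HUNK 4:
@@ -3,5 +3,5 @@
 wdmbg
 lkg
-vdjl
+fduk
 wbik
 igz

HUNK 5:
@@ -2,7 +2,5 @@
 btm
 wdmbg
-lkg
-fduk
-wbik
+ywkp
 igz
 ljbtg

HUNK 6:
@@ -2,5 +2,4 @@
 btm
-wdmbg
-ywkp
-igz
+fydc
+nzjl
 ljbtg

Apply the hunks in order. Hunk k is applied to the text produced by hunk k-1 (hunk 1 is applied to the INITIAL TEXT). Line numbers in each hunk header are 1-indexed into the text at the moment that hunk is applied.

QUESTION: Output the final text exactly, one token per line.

Hunk 1: at line 4 remove [wgxr] add [henj] -> 9 lines: xgky btm wnaxa odhx agagg henj wbik igz ljbtg
Hunk 2: at line 2 remove [wnaxa,odhx,agagg] add [wdmbg,lkg] -> 8 lines: xgky btm wdmbg lkg henj wbik igz ljbtg
Hunk 3: at line 3 remove [henj] add [vdjl] -> 8 lines: xgky btm wdmbg lkg vdjl wbik igz ljbtg
Hunk 4: at line 3 remove [vdjl] add [fduk] -> 8 lines: xgky btm wdmbg lkg fduk wbik igz ljbtg
Hunk 5: at line 2 remove [lkg,fduk,wbik] add [ywkp] -> 6 lines: xgky btm wdmbg ywkp igz ljbtg
Hunk 6: at line 2 remove [wdmbg,ywkp,igz] add [fydc,nzjl] -> 5 lines: xgky btm fydc nzjl ljbtg

Answer: xgky
btm
fydc
nzjl
ljbtg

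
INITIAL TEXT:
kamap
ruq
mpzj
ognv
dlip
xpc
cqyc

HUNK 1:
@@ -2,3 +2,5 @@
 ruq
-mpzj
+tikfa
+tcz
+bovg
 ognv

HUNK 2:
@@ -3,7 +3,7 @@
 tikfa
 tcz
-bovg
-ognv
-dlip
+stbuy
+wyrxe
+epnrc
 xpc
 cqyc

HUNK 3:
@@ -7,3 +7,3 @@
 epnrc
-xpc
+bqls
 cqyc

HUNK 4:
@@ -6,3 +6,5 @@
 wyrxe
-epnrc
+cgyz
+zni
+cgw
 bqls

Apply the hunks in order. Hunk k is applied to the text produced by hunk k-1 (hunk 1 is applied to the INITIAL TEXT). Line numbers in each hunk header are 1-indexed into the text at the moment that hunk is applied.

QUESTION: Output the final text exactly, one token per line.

Answer: kamap
ruq
tikfa
tcz
stbuy
wyrxe
cgyz
zni
cgw
bqls
cqyc

Derivation:
Hunk 1: at line 2 remove [mpzj] add [tikfa,tcz,bovg] -> 9 lines: kamap ruq tikfa tcz bovg ognv dlip xpc cqyc
Hunk 2: at line 3 remove [bovg,ognv,dlip] add [stbuy,wyrxe,epnrc] -> 9 lines: kamap ruq tikfa tcz stbuy wyrxe epnrc xpc cqyc
Hunk 3: at line 7 remove [xpc] add [bqls] -> 9 lines: kamap ruq tikfa tcz stbuy wyrxe epnrc bqls cqyc
Hunk 4: at line 6 remove [epnrc] add [cgyz,zni,cgw] -> 11 lines: kamap ruq tikfa tcz stbuy wyrxe cgyz zni cgw bqls cqyc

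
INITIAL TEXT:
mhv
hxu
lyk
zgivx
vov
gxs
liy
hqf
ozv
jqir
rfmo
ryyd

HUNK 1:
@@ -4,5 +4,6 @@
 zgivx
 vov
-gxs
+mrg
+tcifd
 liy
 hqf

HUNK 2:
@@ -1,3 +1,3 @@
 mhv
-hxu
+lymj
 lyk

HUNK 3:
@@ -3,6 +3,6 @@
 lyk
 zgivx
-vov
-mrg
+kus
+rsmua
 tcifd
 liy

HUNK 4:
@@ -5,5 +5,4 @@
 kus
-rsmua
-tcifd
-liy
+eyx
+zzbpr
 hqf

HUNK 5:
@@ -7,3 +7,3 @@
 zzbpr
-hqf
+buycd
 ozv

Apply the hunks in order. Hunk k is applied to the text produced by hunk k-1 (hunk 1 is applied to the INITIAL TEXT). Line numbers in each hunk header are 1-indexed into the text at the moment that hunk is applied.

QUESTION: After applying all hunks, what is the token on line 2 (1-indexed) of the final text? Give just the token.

Hunk 1: at line 4 remove [gxs] add [mrg,tcifd] -> 13 lines: mhv hxu lyk zgivx vov mrg tcifd liy hqf ozv jqir rfmo ryyd
Hunk 2: at line 1 remove [hxu] add [lymj] -> 13 lines: mhv lymj lyk zgivx vov mrg tcifd liy hqf ozv jqir rfmo ryyd
Hunk 3: at line 3 remove [vov,mrg] add [kus,rsmua] -> 13 lines: mhv lymj lyk zgivx kus rsmua tcifd liy hqf ozv jqir rfmo ryyd
Hunk 4: at line 5 remove [rsmua,tcifd,liy] add [eyx,zzbpr] -> 12 lines: mhv lymj lyk zgivx kus eyx zzbpr hqf ozv jqir rfmo ryyd
Hunk 5: at line 7 remove [hqf] add [buycd] -> 12 lines: mhv lymj lyk zgivx kus eyx zzbpr buycd ozv jqir rfmo ryyd
Final line 2: lymj

Answer: lymj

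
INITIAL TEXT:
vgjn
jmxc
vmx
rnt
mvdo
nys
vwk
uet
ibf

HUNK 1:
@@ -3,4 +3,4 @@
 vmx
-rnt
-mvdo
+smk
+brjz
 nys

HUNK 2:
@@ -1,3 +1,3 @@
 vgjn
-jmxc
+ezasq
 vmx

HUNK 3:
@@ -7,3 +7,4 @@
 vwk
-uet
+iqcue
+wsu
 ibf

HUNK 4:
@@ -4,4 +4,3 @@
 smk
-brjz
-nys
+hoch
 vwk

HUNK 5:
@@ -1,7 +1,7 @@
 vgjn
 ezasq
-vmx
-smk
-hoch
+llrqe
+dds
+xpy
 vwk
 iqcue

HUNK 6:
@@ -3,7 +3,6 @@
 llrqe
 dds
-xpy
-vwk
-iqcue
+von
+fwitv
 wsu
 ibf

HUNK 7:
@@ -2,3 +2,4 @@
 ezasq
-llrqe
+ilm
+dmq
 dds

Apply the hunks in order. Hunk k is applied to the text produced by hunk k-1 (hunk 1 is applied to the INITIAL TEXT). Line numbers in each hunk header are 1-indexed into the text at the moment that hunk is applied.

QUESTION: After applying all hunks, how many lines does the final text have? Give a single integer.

Answer: 9

Derivation:
Hunk 1: at line 3 remove [rnt,mvdo] add [smk,brjz] -> 9 lines: vgjn jmxc vmx smk brjz nys vwk uet ibf
Hunk 2: at line 1 remove [jmxc] add [ezasq] -> 9 lines: vgjn ezasq vmx smk brjz nys vwk uet ibf
Hunk 3: at line 7 remove [uet] add [iqcue,wsu] -> 10 lines: vgjn ezasq vmx smk brjz nys vwk iqcue wsu ibf
Hunk 4: at line 4 remove [brjz,nys] add [hoch] -> 9 lines: vgjn ezasq vmx smk hoch vwk iqcue wsu ibf
Hunk 5: at line 1 remove [vmx,smk,hoch] add [llrqe,dds,xpy] -> 9 lines: vgjn ezasq llrqe dds xpy vwk iqcue wsu ibf
Hunk 6: at line 3 remove [xpy,vwk,iqcue] add [von,fwitv] -> 8 lines: vgjn ezasq llrqe dds von fwitv wsu ibf
Hunk 7: at line 2 remove [llrqe] add [ilm,dmq] -> 9 lines: vgjn ezasq ilm dmq dds von fwitv wsu ibf
Final line count: 9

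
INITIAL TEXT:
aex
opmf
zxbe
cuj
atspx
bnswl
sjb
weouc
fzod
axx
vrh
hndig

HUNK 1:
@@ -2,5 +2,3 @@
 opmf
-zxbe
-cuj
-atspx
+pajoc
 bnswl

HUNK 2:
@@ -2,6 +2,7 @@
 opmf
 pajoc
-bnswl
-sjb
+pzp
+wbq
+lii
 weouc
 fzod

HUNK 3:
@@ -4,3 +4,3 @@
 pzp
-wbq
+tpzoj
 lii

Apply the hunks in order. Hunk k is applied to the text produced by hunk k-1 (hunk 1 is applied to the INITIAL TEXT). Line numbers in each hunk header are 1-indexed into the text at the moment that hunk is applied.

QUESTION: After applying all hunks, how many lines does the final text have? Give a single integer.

Hunk 1: at line 2 remove [zxbe,cuj,atspx] add [pajoc] -> 10 lines: aex opmf pajoc bnswl sjb weouc fzod axx vrh hndig
Hunk 2: at line 2 remove [bnswl,sjb] add [pzp,wbq,lii] -> 11 lines: aex opmf pajoc pzp wbq lii weouc fzod axx vrh hndig
Hunk 3: at line 4 remove [wbq] add [tpzoj] -> 11 lines: aex opmf pajoc pzp tpzoj lii weouc fzod axx vrh hndig
Final line count: 11

Answer: 11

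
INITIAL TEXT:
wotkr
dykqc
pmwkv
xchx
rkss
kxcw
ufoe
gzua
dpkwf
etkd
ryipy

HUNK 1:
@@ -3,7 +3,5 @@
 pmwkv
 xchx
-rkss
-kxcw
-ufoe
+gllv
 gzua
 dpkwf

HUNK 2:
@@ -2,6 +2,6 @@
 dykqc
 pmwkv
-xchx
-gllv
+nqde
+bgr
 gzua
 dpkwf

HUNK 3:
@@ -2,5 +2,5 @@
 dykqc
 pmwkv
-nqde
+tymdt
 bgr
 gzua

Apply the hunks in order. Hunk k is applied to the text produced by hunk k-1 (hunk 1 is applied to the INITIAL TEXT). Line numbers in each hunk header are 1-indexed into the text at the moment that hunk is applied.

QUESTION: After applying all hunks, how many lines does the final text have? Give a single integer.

Answer: 9

Derivation:
Hunk 1: at line 3 remove [rkss,kxcw,ufoe] add [gllv] -> 9 lines: wotkr dykqc pmwkv xchx gllv gzua dpkwf etkd ryipy
Hunk 2: at line 2 remove [xchx,gllv] add [nqde,bgr] -> 9 lines: wotkr dykqc pmwkv nqde bgr gzua dpkwf etkd ryipy
Hunk 3: at line 2 remove [nqde] add [tymdt] -> 9 lines: wotkr dykqc pmwkv tymdt bgr gzua dpkwf etkd ryipy
Final line count: 9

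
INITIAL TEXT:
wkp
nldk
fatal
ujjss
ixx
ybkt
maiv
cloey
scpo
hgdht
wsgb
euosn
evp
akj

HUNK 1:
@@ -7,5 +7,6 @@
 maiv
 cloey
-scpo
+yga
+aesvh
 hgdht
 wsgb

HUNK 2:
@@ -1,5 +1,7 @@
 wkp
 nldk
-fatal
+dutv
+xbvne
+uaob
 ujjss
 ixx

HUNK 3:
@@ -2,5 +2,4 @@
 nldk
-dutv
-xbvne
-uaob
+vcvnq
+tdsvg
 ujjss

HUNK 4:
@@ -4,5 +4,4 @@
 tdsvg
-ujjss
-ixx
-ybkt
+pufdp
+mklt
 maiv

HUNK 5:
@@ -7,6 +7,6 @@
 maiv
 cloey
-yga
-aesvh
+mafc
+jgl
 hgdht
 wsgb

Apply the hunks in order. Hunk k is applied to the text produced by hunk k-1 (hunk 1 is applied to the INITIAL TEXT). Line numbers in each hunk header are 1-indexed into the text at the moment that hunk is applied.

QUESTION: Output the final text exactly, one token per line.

Answer: wkp
nldk
vcvnq
tdsvg
pufdp
mklt
maiv
cloey
mafc
jgl
hgdht
wsgb
euosn
evp
akj

Derivation:
Hunk 1: at line 7 remove [scpo] add [yga,aesvh] -> 15 lines: wkp nldk fatal ujjss ixx ybkt maiv cloey yga aesvh hgdht wsgb euosn evp akj
Hunk 2: at line 1 remove [fatal] add [dutv,xbvne,uaob] -> 17 lines: wkp nldk dutv xbvne uaob ujjss ixx ybkt maiv cloey yga aesvh hgdht wsgb euosn evp akj
Hunk 3: at line 2 remove [dutv,xbvne,uaob] add [vcvnq,tdsvg] -> 16 lines: wkp nldk vcvnq tdsvg ujjss ixx ybkt maiv cloey yga aesvh hgdht wsgb euosn evp akj
Hunk 4: at line 4 remove [ujjss,ixx,ybkt] add [pufdp,mklt] -> 15 lines: wkp nldk vcvnq tdsvg pufdp mklt maiv cloey yga aesvh hgdht wsgb euosn evp akj
Hunk 5: at line 7 remove [yga,aesvh] add [mafc,jgl] -> 15 lines: wkp nldk vcvnq tdsvg pufdp mklt maiv cloey mafc jgl hgdht wsgb euosn evp akj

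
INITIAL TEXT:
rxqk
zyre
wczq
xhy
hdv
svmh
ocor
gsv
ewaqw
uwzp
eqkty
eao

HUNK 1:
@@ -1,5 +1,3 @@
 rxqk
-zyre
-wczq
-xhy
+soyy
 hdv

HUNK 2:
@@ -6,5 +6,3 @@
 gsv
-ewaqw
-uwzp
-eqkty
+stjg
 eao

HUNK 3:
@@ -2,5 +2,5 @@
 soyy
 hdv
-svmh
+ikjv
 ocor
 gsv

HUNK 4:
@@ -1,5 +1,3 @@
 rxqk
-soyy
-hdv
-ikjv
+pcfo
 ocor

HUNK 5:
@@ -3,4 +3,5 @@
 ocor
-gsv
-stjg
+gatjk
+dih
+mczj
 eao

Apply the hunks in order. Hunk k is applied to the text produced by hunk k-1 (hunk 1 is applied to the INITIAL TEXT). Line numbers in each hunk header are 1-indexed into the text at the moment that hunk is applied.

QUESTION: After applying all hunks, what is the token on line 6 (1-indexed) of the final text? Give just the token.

Hunk 1: at line 1 remove [zyre,wczq,xhy] add [soyy] -> 10 lines: rxqk soyy hdv svmh ocor gsv ewaqw uwzp eqkty eao
Hunk 2: at line 6 remove [ewaqw,uwzp,eqkty] add [stjg] -> 8 lines: rxqk soyy hdv svmh ocor gsv stjg eao
Hunk 3: at line 2 remove [svmh] add [ikjv] -> 8 lines: rxqk soyy hdv ikjv ocor gsv stjg eao
Hunk 4: at line 1 remove [soyy,hdv,ikjv] add [pcfo] -> 6 lines: rxqk pcfo ocor gsv stjg eao
Hunk 5: at line 3 remove [gsv,stjg] add [gatjk,dih,mczj] -> 7 lines: rxqk pcfo ocor gatjk dih mczj eao
Final line 6: mczj

Answer: mczj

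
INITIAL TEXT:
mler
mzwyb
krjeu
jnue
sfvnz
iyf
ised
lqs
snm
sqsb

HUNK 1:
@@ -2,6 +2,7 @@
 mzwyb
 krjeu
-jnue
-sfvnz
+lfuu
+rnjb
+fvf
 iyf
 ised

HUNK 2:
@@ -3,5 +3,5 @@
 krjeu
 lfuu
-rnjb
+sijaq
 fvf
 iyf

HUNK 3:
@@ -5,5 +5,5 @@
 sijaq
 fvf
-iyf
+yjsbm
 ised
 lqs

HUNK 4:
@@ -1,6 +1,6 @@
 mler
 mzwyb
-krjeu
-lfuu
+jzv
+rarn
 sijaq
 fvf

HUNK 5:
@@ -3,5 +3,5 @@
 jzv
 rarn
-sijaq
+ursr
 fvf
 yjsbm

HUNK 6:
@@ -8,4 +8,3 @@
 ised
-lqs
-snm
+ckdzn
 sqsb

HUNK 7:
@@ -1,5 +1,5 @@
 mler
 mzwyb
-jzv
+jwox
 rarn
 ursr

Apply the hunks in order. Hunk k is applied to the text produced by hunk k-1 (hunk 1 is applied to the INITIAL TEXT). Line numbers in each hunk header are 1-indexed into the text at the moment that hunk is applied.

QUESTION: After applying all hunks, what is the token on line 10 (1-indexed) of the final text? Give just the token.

Hunk 1: at line 2 remove [jnue,sfvnz] add [lfuu,rnjb,fvf] -> 11 lines: mler mzwyb krjeu lfuu rnjb fvf iyf ised lqs snm sqsb
Hunk 2: at line 3 remove [rnjb] add [sijaq] -> 11 lines: mler mzwyb krjeu lfuu sijaq fvf iyf ised lqs snm sqsb
Hunk 3: at line 5 remove [iyf] add [yjsbm] -> 11 lines: mler mzwyb krjeu lfuu sijaq fvf yjsbm ised lqs snm sqsb
Hunk 4: at line 1 remove [krjeu,lfuu] add [jzv,rarn] -> 11 lines: mler mzwyb jzv rarn sijaq fvf yjsbm ised lqs snm sqsb
Hunk 5: at line 3 remove [sijaq] add [ursr] -> 11 lines: mler mzwyb jzv rarn ursr fvf yjsbm ised lqs snm sqsb
Hunk 6: at line 8 remove [lqs,snm] add [ckdzn] -> 10 lines: mler mzwyb jzv rarn ursr fvf yjsbm ised ckdzn sqsb
Hunk 7: at line 1 remove [jzv] add [jwox] -> 10 lines: mler mzwyb jwox rarn ursr fvf yjsbm ised ckdzn sqsb
Final line 10: sqsb

Answer: sqsb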